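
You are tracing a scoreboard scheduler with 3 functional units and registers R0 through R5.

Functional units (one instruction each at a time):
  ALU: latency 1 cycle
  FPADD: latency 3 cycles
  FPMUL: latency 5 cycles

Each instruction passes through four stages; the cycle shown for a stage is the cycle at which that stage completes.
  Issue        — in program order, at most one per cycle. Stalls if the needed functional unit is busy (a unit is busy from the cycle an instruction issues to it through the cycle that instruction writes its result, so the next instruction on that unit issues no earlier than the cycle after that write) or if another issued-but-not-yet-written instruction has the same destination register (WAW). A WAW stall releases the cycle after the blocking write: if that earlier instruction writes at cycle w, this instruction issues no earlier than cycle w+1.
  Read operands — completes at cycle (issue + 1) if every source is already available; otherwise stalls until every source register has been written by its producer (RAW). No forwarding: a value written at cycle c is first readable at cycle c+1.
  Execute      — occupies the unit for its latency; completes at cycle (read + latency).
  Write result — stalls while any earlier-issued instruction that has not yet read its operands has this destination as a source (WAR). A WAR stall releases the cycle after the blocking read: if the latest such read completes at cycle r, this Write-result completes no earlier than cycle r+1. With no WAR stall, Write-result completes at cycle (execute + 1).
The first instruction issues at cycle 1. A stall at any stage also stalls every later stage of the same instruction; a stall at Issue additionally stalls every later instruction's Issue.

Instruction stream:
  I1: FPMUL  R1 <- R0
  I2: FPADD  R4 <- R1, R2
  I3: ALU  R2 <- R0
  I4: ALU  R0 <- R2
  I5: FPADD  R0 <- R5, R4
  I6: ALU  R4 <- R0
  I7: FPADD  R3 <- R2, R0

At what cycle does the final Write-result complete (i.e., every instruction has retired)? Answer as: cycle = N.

cycle = 26

1) issue 1, read 2, done 7, write 8
2) issue 2, read 9, done 12, write 13  <RAW R1: wait I1 write@8>
3) issue 3, read 4, done 5, write 10  <WAR R2: wait I2 read@9>
4) issue 11, read 12, done 13, write 14  <struct: ALU busy until I3 writes@10>
5) issue 15, read 16, done 19, write 20  <WAW R0: wait I4 write@14>
6) issue 16, read 21, done 22, write 23  <RAW R0: wait I5 write@20>
7) issue 21, read 22, done 25, write 26  <struct: FPADD busy until I5 writes@20>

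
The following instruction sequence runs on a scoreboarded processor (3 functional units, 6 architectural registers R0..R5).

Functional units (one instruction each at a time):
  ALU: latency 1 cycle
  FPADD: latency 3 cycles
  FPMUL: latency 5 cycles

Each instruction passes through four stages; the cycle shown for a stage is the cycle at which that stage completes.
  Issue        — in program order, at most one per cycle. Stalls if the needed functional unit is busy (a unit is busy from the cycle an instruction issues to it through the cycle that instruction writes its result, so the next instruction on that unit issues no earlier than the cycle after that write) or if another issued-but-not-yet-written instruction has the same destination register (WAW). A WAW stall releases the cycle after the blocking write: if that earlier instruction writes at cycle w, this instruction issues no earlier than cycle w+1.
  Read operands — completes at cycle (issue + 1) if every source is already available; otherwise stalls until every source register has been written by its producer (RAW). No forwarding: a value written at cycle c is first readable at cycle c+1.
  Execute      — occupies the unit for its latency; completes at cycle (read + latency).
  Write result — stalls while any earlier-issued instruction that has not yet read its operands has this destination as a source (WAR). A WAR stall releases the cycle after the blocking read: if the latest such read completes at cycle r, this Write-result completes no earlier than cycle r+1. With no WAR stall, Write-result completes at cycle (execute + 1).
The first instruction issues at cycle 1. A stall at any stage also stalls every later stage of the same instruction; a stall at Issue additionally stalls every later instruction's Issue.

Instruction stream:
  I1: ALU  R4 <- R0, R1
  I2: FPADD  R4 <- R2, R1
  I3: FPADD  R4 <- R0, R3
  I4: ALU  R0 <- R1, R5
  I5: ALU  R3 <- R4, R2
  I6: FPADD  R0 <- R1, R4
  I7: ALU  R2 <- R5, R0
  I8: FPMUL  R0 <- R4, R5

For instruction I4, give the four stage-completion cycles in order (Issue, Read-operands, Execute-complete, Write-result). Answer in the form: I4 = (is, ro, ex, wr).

I4 = (12, 13, 14, 15)

[1] I1 issues→ALU
[2] I1 reads
[3] I1 exec-done
[4] I1 writes R4
[5] I2 issues→FPADD
[6] I2 reads
[9] I2 exec-done
[10] I2 writes R4
[11] I3 issues→FPADD
[12] I3 reads · I4 issues→ALU
[13] I4 reads
[14] I4 exec-done
[15] I3 exec-done · I4 writes R0
[16] I3 writes R4 · I5 issues→ALU
[17] I5 reads · I6 issues→FPADD
[18] I5 exec-done · I6 reads
[19] I5 writes R3
[20] I7 issues→ALU
[21] I6 exec-done
[22] I6 writes R0
[23] I7 reads · I8 issues→FPMUL
[24] I7 exec-done · I8 reads
[25] I7 writes R2
[29] I8 exec-done
[30] I8 writes R0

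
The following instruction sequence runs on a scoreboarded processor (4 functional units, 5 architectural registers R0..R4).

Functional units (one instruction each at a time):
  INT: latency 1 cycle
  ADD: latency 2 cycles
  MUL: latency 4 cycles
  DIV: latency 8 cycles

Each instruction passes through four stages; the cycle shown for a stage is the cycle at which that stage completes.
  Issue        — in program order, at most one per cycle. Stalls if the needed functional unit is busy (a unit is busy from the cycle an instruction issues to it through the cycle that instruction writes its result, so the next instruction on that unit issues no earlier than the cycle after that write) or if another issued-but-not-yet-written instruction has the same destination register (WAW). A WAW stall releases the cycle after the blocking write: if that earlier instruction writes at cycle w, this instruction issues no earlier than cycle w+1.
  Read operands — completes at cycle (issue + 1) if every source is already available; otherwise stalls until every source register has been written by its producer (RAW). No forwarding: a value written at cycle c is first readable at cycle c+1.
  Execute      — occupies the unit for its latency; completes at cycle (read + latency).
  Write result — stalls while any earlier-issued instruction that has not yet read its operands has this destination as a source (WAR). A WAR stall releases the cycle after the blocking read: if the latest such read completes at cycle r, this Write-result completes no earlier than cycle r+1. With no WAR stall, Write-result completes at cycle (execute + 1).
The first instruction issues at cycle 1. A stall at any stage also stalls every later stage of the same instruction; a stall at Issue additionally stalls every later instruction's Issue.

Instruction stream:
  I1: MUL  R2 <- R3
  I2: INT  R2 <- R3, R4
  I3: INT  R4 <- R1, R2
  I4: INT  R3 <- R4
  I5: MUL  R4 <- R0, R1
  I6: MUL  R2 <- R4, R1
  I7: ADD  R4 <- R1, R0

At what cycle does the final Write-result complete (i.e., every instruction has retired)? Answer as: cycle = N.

t=1  I1 dispatched to MUL
t=2  I1 operands ready
t=6  I1 complete
t=7  R2←I1
t=8  I2 dispatched to INT
t=9  I2 operands ready
t=10  I2 complete
t=11  R2←I2
t=12  I3 dispatched to INT
t=13  I3 operands ready
t=14  I3 complete
t=15  R4←I3
t=16  I4 dispatched to INT
t=17  I4 operands ready | I5 dispatched to MUL
t=18  I4 complete | I5 operands ready
t=19  R3←I4
t=22  I5 complete
t=23  R4←I5
t=24  I6 dispatched to MUL
t=25  I6 operands ready | I7 dispatched to ADD
t=26  I7 operands ready
t=28  I7 complete
t=29  I6 complete | R4←I7
t=30  R2←I6

cycle = 30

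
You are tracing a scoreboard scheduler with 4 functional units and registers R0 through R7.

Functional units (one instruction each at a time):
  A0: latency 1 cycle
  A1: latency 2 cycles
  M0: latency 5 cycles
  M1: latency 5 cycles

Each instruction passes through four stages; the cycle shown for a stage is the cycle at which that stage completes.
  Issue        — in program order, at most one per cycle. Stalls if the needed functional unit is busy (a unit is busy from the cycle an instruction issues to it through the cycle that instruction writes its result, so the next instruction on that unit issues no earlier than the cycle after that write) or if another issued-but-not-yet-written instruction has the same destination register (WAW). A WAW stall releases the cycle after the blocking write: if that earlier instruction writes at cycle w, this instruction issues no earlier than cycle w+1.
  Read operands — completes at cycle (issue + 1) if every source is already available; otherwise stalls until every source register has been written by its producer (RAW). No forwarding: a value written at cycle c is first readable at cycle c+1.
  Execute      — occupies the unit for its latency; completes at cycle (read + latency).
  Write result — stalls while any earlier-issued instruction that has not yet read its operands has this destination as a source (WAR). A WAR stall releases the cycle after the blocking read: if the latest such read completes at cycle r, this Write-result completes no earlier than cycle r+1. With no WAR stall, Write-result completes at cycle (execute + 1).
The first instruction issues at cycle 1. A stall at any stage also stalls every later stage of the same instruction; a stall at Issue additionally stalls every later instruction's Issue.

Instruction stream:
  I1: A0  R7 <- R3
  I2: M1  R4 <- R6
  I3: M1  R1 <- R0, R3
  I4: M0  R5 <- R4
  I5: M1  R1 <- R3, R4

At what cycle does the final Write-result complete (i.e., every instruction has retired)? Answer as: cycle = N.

cycle = 25

[1] I1→A0
[2] I1 RO · I2→M1
[3] I1 EX · I2 RO
[4] I1 WR R7
[8] I2 EX
[9] I2 WR R4
[10] I3→M1
[11] I3 RO · I4→M0
[12] I4 RO
[16] I3 EX
[17] I3 WR R1 · I4 EX
[18] I4 WR R5 · I5→M1
[19] I5 RO
[24] I5 EX
[25] I5 WR R1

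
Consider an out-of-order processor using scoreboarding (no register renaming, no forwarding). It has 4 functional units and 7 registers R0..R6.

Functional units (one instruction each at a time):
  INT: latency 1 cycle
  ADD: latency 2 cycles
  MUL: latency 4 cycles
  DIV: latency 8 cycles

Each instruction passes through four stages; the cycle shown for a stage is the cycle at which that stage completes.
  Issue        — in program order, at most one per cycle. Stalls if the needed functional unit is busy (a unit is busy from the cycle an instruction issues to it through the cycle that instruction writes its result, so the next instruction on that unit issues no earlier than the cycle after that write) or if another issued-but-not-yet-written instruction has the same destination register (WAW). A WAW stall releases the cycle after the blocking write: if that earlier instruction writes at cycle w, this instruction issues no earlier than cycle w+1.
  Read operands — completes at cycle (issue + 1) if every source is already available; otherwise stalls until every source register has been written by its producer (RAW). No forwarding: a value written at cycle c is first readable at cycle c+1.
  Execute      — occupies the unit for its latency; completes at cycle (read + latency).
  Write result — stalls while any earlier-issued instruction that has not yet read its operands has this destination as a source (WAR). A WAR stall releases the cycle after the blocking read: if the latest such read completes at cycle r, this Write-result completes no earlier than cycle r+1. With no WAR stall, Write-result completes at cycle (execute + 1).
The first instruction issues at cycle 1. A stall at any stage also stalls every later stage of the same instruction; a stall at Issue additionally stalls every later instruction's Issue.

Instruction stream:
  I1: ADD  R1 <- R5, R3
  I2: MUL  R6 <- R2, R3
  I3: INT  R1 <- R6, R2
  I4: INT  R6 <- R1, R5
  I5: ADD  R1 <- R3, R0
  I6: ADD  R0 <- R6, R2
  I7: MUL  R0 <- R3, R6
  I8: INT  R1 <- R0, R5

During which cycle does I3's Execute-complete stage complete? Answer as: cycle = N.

cycle 1: issue I1 (ADD)
cycle 2: I1 read-ops, issue I2 (MUL)
cycle 3: I2 read-ops
cycle 4: I1 finished on ADD
cycle 5: I1→R1
cycle 6: issue I3 (INT)
cycle 7: I2 finished on MUL
cycle 8: I2→R6
cycle 9: I3 read-ops
cycle 10: I3 finished on INT
cycle 11: I3→R1
cycle 12: issue I4 (INT)
cycle 13: I4 read-ops, issue I5 (ADD)
cycle 14: I4 finished on INT, I5 read-ops
cycle 15: I4→R6
cycle 16: I5 finished on ADD
cycle 17: I5→R1
cycle 18: issue I6 (ADD)
cycle 19: I6 read-ops
cycle 21: I6 finished on ADD
cycle 22: I6→R0
cycle 23: issue I7 (MUL)
cycle 24: I7 read-ops, issue I8 (INT)
cycle 28: I7 finished on MUL
cycle 29: I7→R0
cycle 30: I8 read-ops
cycle 31: I8 finished on INT
cycle 32: I8→R1

cycle = 10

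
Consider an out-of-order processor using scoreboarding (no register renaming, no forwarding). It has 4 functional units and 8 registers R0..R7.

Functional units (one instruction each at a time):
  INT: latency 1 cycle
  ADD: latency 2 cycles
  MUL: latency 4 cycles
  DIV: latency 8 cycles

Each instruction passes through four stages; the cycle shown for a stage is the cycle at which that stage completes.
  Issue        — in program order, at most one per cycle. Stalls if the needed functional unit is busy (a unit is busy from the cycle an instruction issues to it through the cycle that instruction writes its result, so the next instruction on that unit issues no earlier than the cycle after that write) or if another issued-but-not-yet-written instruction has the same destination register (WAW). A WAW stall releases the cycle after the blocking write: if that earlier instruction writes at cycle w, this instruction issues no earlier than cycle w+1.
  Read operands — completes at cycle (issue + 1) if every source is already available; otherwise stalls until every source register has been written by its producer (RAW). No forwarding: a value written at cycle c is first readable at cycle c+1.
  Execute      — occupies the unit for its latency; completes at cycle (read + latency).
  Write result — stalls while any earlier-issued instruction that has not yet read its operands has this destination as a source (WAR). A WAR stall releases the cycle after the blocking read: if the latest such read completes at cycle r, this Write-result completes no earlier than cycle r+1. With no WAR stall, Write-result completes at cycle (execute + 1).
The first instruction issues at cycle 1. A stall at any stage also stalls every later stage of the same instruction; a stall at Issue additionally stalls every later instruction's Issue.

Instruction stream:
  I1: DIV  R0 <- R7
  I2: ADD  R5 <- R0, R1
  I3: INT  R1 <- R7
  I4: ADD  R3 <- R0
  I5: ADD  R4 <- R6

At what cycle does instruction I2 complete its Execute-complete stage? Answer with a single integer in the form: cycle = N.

c1: I1 issues→DIV
c2: I1 reads, I2 issues→ADD
c3: I3 issues→INT
c4: I3 reads
c5: I3 exec-done
c10: I1 exec-done
c11: I1 writes R0
c12: I2 reads
c13: I3 writes R1
c14: I2 exec-done
c15: I2 writes R5
c16: I4 issues→ADD
c17: I4 reads
c19: I4 exec-done
c20: I4 writes R3
c21: I5 issues→ADD
c22: I5 reads
c24: I5 exec-done
c25: I5 writes R4

cycle = 14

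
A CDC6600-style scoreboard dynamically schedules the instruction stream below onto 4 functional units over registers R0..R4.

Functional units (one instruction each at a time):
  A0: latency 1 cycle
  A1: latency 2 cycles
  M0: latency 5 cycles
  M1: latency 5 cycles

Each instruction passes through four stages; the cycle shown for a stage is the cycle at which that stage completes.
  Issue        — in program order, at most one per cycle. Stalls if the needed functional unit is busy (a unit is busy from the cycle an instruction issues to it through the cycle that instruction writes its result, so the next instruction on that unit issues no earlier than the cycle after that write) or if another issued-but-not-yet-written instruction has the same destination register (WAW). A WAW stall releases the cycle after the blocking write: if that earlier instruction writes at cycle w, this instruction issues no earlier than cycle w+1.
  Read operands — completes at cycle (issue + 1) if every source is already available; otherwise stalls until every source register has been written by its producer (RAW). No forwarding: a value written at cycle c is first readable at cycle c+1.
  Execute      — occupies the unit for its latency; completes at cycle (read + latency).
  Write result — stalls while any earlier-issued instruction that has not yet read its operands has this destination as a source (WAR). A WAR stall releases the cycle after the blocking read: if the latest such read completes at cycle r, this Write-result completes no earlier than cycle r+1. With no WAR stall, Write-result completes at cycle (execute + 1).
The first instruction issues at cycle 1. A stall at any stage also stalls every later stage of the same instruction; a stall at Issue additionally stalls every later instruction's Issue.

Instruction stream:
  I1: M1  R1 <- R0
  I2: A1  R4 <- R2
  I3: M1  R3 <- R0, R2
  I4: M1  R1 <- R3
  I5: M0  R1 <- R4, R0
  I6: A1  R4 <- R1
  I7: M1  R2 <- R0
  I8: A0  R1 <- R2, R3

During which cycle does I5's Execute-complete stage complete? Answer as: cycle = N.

I1 -> (1, 2, 7, 8)
I2 -> (2, 3, 5, 6)
I3 -> (9, 10, 15, 16)  // struct: M1 busy until I1 writes@8
I4 -> (17, 18, 23, 24)  // struct: M1 busy until I3 writes@16
I5 -> (25, 26, 31, 32)  // WAW R1: wait I4 write@24
I6 -> (26, 33, 35, 36)  // RAW R1: wait I5 write@32
I7 -> (27, 28, 33, 34)
I8 -> (33, 35, 36, 37)  // WAW R1: wait I5 write@32, RAW R2: wait I7 write@34

cycle = 31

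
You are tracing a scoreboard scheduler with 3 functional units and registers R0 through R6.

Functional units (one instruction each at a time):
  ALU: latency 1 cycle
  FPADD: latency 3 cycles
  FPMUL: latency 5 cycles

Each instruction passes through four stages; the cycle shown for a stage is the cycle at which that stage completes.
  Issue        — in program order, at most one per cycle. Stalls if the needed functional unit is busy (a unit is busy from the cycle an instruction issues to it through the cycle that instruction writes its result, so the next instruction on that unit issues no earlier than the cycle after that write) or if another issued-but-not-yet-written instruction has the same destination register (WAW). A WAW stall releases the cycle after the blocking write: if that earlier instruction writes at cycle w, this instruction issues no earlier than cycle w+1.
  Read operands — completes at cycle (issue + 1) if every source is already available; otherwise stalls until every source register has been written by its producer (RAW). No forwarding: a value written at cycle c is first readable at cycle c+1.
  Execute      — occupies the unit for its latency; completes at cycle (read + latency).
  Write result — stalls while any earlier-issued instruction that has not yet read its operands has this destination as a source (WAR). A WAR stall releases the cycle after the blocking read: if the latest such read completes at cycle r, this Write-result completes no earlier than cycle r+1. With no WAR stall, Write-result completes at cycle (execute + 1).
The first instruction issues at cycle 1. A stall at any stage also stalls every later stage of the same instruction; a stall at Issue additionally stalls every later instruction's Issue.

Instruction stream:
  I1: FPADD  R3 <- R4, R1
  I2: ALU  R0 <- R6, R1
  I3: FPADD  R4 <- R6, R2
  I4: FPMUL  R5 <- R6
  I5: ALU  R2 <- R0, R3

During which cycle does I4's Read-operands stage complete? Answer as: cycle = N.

cycle = 9

[I1] 1/2/5/6
[I2] 2/3/4/5
[I3] 7/8/11/12  (struct: FPADD busy until I1 writes@6)
[I4] 8/9/14/15
[I5] 9/10/11/12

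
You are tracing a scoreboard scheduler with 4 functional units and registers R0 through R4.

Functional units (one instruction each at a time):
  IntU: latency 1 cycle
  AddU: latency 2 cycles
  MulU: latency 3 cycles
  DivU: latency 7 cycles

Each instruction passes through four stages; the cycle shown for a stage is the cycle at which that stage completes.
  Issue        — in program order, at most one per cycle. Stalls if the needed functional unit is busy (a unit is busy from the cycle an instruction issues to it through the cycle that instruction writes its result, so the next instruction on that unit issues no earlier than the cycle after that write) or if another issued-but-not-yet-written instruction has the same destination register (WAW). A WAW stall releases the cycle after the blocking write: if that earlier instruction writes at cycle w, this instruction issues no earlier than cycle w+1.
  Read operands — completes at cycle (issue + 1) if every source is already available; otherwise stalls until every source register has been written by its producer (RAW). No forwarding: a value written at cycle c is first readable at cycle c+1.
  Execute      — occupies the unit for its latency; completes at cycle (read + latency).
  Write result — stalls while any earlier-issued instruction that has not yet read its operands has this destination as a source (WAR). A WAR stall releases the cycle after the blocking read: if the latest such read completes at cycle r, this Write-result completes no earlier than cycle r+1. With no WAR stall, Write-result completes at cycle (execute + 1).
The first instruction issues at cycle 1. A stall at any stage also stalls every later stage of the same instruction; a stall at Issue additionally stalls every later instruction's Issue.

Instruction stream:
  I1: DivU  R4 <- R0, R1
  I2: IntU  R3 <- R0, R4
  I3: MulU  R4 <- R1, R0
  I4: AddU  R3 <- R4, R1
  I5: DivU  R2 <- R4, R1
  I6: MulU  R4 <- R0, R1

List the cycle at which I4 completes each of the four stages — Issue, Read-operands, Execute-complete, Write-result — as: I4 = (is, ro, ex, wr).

t=1  I1→DivU
t=2  I1 RO, I2→IntU
t=9  I1 EX
t=10  I1 WR R4
t=11  I2 RO, I3→MulU
t=12  I2 EX, I3 RO
t=13  I2 WR R3
t=14  I4→AddU
t=15  I3 EX, I5→DivU
t=16  I3 WR R4
t=17  I4 RO, I5 RO, I6→MulU
t=18  I6 RO
t=19  I4 EX
t=20  I4 WR R3
t=21  I6 EX
t=22  I6 WR R4
t=24  I5 EX
t=25  I5 WR R2

I4 = (14, 17, 19, 20)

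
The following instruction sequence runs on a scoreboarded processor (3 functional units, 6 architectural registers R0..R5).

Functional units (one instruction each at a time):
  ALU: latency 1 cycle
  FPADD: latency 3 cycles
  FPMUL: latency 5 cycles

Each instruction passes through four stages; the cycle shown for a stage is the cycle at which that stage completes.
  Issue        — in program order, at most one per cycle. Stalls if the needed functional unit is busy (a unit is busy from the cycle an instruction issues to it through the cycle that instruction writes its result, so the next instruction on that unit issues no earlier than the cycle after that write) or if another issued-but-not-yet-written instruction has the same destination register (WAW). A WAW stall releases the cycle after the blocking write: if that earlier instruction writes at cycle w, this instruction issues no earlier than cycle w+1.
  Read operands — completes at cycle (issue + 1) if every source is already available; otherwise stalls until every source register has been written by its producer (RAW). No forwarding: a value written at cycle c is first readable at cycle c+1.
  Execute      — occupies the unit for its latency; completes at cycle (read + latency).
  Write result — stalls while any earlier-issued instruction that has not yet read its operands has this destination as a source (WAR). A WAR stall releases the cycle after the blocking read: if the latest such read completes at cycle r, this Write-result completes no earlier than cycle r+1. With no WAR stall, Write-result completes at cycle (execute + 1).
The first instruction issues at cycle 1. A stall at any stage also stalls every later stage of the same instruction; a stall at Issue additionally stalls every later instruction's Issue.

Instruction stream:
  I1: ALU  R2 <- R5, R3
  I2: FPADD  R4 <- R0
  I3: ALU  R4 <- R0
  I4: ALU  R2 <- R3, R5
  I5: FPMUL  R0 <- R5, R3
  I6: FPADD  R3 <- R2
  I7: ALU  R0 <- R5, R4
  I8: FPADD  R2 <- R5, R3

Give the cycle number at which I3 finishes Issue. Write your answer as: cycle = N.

cycle = 8

I1  is:1  ro:2  ex:3  wr:4
I2  is:2  ro:3  ex:6  wr:7
I3  is:8  ro:9  ex:10  wr:11  — WAW R4: wait I2 write@7
I4  is:12  ro:13  ex:14  wr:15  — struct: ALU busy until I3 writes@11
I5  is:13  ro:14  ex:19  wr:20
I6  is:14  ro:16  ex:19  wr:20  — RAW R2: wait I4 write@15
I7  is:21  ro:22  ex:23  wr:24  — WAW R0: wait I5 write@20
I8  is:22  ro:23  ex:26  wr:27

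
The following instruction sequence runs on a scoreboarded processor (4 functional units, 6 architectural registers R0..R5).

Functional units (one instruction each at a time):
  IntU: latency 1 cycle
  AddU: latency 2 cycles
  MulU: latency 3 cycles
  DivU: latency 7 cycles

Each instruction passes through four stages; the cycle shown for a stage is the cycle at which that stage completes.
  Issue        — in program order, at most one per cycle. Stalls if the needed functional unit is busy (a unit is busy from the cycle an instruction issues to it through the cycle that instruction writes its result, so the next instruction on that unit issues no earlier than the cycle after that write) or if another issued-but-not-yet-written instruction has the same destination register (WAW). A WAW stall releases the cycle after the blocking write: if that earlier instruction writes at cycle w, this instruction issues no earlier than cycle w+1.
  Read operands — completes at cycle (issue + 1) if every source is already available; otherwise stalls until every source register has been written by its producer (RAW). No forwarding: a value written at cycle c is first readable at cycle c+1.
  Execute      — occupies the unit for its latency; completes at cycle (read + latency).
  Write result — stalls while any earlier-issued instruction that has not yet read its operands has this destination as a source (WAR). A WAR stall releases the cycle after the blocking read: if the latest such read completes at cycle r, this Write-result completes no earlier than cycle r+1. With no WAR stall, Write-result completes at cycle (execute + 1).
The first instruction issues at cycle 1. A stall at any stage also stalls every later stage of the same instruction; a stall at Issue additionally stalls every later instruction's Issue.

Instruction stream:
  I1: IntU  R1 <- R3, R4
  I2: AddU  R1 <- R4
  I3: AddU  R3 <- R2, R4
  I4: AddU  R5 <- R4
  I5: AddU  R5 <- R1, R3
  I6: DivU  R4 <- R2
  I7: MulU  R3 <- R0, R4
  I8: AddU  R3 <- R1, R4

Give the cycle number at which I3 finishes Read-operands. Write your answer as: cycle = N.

cycle = 11

[1] I1→IntU
[2] I1 RO
[3] I1 EX
[4] I1 WR R1
[5] I2→AddU
[6] I2 RO
[8] I2 EX
[9] I2 WR R1
[10] I3→AddU
[11] I3 RO
[13] I3 EX
[14] I3 WR R3
[15] I4→AddU
[16] I4 RO
[18] I4 EX
[19] I4 WR R5
[20] I5→AddU
[21] I5 RO | I6→DivU
[22] I6 RO | I7→MulU
[23] I5 EX
[24] I5 WR R5
[29] I6 EX
[30] I6 WR R4
[31] I7 RO
[34] I7 EX
[35] I7 WR R3
[36] I8→AddU
[37] I8 RO
[39] I8 EX
[40] I8 WR R3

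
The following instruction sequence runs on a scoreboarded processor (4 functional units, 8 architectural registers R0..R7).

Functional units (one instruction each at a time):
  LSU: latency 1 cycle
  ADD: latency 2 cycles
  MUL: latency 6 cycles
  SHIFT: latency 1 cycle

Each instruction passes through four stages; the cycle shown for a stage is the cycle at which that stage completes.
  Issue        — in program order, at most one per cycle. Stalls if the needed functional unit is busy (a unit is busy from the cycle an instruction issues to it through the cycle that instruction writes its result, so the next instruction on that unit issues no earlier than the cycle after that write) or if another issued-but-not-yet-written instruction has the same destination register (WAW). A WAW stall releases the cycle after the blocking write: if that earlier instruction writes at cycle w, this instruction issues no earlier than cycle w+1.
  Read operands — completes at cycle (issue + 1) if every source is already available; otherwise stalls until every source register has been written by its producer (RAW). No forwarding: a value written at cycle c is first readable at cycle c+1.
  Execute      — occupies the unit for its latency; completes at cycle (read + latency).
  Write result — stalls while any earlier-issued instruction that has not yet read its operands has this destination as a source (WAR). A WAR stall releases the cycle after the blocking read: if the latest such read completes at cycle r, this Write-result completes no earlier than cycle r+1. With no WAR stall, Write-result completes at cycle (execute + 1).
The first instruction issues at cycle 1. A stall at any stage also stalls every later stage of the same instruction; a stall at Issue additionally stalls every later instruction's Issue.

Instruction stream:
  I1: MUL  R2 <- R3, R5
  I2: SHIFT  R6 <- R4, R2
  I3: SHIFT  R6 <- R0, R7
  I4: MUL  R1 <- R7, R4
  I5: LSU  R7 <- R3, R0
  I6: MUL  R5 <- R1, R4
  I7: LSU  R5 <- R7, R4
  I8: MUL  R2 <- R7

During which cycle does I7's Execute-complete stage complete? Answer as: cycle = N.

cycle = 34

t=1  I1 dispatched to MUL
t=2  I1 operands ready; I2 dispatched to SHIFT
t=8  I1 complete
t=9  R2←I1
t=10  I2 operands ready
t=11  I2 complete
t=12  R6←I2
t=13  I3 dispatched to SHIFT
t=14  I3 operands ready; I4 dispatched to MUL
t=15  I3 complete; I4 operands ready; I5 dispatched to LSU
t=16  R6←I3; I5 operands ready
t=17  I5 complete
t=18  R7←I5
t=21  I4 complete
t=22  R1←I4
t=23  I6 dispatched to MUL
t=24  I6 operands ready
t=30  I6 complete
t=31  R5←I6
t=32  I7 dispatched to LSU
t=33  I7 operands ready; I8 dispatched to MUL
t=34  I7 complete; I8 operands ready
t=35  R5←I7
t=40  I8 complete
t=41  R2←I8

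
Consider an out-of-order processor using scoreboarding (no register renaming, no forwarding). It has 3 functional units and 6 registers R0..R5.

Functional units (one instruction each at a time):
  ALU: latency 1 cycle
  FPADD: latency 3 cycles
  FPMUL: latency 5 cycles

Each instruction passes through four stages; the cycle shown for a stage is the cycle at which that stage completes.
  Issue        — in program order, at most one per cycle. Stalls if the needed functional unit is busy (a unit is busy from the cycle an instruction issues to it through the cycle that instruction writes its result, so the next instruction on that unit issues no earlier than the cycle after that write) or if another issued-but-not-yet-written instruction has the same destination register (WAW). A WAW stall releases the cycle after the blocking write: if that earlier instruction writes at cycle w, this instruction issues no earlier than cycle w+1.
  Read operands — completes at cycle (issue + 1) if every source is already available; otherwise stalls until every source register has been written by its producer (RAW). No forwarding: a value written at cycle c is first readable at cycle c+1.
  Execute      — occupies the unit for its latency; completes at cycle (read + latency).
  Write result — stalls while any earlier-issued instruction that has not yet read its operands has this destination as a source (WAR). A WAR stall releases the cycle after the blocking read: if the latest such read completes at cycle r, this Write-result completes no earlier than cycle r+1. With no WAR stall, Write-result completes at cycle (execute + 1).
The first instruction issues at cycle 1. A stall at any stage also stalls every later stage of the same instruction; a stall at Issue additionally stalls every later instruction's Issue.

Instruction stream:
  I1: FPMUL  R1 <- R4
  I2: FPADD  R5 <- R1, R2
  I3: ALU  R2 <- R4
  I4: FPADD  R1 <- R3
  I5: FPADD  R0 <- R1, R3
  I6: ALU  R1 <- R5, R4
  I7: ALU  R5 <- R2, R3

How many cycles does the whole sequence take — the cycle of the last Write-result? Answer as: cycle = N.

cycle = 28

c1: issue I1 (FPMUL)
c2: I1 read-ops | issue I2 (FPADD)
c3: issue I3 (ALU)
c4: I3 read-ops
c5: I3 finished on ALU
c7: I1 finished on FPMUL
c8: I1→R1
c9: I2 read-ops
c10: I3→R2
c12: I2 finished on FPADD
c13: I2→R5
c14: issue I4 (FPADD)
c15: I4 read-ops
c18: I4 finished on FPADD
c19: I4→R1
c20: issue I5 (FPADD)
c21: I5 read-ops | issue I6 (ALU)
c22: I6 read-ops
c23: I6 finished on ALU
c24: I5 finished on FPADD | I6→R1
c25: I5→R0 | issue I7 (ALU)
c26: I7 read-ops
c27: I7 finished on ALU
c28: I7→R5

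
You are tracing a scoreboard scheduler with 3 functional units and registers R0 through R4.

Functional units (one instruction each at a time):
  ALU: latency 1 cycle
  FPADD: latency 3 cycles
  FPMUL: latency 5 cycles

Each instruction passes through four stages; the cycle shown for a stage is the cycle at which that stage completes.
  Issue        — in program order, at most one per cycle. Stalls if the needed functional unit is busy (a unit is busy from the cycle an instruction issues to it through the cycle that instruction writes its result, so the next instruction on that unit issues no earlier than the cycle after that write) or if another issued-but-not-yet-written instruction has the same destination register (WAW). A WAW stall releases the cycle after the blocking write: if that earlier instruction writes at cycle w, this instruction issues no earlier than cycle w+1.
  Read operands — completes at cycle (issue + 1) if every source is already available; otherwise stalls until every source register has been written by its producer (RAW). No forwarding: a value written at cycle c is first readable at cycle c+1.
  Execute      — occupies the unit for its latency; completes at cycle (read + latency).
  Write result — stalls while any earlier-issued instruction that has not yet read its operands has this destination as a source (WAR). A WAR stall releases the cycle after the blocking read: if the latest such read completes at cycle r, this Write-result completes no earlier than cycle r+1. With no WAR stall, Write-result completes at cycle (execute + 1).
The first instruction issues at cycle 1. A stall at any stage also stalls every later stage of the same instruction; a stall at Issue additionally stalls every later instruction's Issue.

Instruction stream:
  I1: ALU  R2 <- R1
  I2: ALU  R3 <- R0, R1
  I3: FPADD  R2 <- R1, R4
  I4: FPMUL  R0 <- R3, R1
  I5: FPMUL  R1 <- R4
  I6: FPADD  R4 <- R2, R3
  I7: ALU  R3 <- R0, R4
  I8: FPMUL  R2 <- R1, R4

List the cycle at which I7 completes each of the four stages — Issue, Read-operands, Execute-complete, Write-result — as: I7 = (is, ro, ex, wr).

I7 = (18, 23, 24, 25)

[1] I1 dispatched to ALU
[2] I1 operands ready
[3] I1 complete
[4] R2←I1
[5] I2 dispatched to ALU
[6] I2 operands ready · I3 dispatched to FPADD
[7] I2 complete · I3 operands ready · I4 dispatched to FPMUL
[8] R3←I2
[9] I4 operands ready
[10] I3 complete
[11] R2←I3
[14] I4 complete
[15] R0←I4
[16] I5 dispatched to FPMUL
[17] I5 operands ready · I6 dispatched to FPADD
[18] I6 operands ready · I7 dispatched to ALU
[21] I6 complete
[22] I5 complete · R4←I6
[23] R1←I5 · I7 operands ready
[24] I7 complete · I8 dispatched to FPMUL
[25] R3←I7 · I8 operands ready
[30] I8 complete
[31] R2←I8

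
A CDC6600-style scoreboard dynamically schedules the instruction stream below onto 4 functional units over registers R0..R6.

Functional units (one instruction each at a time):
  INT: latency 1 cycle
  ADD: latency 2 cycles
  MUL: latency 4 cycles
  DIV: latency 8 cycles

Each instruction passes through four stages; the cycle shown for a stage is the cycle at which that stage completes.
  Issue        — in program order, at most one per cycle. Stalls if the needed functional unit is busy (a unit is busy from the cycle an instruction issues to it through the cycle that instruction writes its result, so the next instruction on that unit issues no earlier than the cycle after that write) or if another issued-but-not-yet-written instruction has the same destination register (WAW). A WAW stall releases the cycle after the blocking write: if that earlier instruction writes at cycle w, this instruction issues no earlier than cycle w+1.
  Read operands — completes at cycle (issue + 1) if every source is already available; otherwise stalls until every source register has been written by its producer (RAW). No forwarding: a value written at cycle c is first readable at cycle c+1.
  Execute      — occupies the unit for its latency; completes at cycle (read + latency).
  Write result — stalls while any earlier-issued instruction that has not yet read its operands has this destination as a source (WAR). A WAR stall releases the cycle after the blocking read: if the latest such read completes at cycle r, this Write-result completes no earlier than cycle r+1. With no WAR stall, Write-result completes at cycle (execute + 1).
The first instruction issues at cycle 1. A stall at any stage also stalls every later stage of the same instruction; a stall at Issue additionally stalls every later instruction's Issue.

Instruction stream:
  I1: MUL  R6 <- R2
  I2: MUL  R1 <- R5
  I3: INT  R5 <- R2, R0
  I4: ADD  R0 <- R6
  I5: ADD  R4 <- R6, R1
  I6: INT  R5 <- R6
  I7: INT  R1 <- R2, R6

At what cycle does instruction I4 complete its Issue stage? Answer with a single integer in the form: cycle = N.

[I1] 1/2/6/7
[I2] 8/9/13/14  (struct: MUL busy until I1 writes@7)
[I3] 9/10/11/12
[I4] 10/11/13/14
[I5] 15/16/18/19  (struct: ADD busy until I4 writes@14)
[I6] 16/17/18/19
[I7] 20/21/22/23  (struct: INT busy until I6 writes@19)

cycle = 10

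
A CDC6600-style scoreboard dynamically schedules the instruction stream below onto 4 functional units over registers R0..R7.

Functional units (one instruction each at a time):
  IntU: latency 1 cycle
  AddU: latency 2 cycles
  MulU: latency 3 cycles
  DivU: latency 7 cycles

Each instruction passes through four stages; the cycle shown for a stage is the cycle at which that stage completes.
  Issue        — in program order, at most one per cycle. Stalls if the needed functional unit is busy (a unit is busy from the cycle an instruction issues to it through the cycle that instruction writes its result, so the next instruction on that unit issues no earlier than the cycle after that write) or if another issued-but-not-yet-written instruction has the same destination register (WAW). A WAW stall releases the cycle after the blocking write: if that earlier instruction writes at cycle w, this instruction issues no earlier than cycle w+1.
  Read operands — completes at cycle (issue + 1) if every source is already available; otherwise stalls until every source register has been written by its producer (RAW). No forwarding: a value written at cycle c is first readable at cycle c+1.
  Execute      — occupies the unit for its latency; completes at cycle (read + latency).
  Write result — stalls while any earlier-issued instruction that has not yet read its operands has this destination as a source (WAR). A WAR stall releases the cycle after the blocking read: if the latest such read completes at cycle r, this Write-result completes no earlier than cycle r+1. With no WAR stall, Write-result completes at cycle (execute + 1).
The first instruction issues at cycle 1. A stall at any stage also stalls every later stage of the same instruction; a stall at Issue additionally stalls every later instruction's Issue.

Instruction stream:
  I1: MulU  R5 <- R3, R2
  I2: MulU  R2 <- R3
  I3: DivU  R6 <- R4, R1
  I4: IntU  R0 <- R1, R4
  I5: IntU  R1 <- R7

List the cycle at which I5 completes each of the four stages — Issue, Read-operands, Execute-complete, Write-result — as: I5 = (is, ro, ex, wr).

I5 = (13, 14, 15, 16)

t=1  I1→MulU
t=2  I1 RO
t=5  I1 EX
t=6  I1 WR R5
t=7  I2→MulU
t=8  I2 RO | I3→DivU
t=9  I3 RO | I4→IntU
t=10  I4 RO
t=11  I2 EX | I4 EX
t=12  I2 WR R2 | I4 WR R0
t=13  I5→IntU
t=14  I5 RO
t=15  I5 EX
t=16  I3 EX | I5 WR R1
t=17  I3 WR R6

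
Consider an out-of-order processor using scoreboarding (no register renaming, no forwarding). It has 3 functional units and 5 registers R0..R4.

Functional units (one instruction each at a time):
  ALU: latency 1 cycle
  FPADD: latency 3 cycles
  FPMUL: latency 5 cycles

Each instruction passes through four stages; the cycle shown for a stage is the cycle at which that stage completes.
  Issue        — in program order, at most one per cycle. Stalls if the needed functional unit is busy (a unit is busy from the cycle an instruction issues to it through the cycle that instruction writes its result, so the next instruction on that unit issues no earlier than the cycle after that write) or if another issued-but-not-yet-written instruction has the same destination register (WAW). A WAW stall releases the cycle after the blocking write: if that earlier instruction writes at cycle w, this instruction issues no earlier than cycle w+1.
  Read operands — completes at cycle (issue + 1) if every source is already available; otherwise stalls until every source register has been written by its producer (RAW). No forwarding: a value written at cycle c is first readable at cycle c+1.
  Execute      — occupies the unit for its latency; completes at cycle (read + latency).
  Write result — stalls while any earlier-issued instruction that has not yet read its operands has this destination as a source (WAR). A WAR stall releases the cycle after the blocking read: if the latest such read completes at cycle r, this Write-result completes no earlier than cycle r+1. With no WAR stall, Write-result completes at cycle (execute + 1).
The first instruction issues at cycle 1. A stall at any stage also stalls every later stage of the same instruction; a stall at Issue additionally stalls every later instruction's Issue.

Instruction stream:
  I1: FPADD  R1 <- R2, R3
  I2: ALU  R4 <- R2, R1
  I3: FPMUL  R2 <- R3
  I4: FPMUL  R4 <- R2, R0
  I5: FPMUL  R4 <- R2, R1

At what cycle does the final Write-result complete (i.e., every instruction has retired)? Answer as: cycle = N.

cycle = 26

cycle 1: issue I1 (FPADD)
cycle 2: I1 read-ops · issue I2 (ALU)
cycle 3: issue I3 (FPMUL)
cycle 4: I3 read-ops
cycle 5: I1 finished on FPADD
cycle 6: I1→R1
cycle 7: I2 read-ops
cycle 8: I2 finished on ALU
cycle 9: I2→R4 · I3 finished on FPMUL
cycle 10: I3→R2
cycle 11: issue I4 (FPMUL)
cycle 12: I4 read-ops
cycle 17: I4 finished on FPMUL
cycle 18: I4→R4
cycle 19: issue I5 (FPMUL)
cycle 20: I5 read-ops
cycle 25: I5 finished on FPMUL
cycle 26: I5→R4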